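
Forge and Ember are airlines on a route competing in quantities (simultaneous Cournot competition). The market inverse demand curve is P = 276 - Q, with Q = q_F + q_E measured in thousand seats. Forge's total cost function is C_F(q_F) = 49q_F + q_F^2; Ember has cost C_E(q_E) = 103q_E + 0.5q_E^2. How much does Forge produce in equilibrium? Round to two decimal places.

46.18

Forge's profit: π_F = (276 - Q)q_F - (49q_F + q_F²). Setting ∂π_F/∂q_F = 0: 227 - 4q_F - (q_E) = 0.
Ember's profit: π_E = (276 - Q)q_E - (103q_E + (1/2)q_E²). Setting ∂π_E/∂q_E = 0: 173 - 3q_E - (q_F) = 0.
Rearranging gives the reaction functions q_F = (227 - q_E)/4 and q_E = (173 - q_F)/3.
Solving the pair: q_F = 508/11, q_E = 465/11.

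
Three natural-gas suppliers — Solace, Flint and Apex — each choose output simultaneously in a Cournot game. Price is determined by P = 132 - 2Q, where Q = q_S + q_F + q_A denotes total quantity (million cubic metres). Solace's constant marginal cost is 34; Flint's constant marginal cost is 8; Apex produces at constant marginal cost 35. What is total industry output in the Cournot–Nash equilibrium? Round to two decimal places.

Solace's profit: π_S = (132 - 2Q)q_S - (34q_S). Setting ∂π_S/∂q_S = 0: 98 - 4q_S - 2(q_F + q_A) = 0.
Flint's first-order condition: 124 - 4q_F - 2(q_S + q_A) = 0.
Apex's first-order condition: 97 - 4q_A - 2(q_S + q_F) = 0.
Adding the 3 conditions: 319 − 4Q − 4Q = 0, i.e. Q = 319/8.
Back-substituting: q_S = (98 − 319/4)/2 = 73/8, q_F = (124 − 319/4)/2 = 177/8, q_A = (97 − 319/4)/2 = 69/8.
Total output Q = 73/8 + 177/8 + 69/8 = 319/8.

39.88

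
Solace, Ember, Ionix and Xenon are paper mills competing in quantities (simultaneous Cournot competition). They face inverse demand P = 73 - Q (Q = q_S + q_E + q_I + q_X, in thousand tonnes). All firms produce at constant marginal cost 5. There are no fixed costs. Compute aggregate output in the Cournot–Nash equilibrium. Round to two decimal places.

54.40

Each firm earns π_i = (73 - Q)q_i - 5q_i.
Setting ∂π_i/∂q_i = 0 with rivals' quantities fixed: 68 - 2q_i - Σ_{j≠i} q_j = 0.
With identical firms every q_j equals q_i, so Σ_{j≠i} q_j = 3q_i and 68 = 5q_i, giving q_i = 68/5.
Total output Q = 68/5 + 68/5 + 68/5 + 68/5 = 272/5.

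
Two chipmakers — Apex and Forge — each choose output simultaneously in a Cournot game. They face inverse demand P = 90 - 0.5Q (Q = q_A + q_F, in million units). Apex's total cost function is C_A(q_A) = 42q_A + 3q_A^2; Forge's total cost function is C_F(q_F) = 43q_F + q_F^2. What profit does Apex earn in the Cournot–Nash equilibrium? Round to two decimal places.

Apex's profit: π_A = (90 - 0.5Q)q_A - (42q_A + 3q_A²). Setting ∂π_A/∂q_A = 0: 48 - 7q_A - (1/2)(q_F) = 0.
Forge's first-order condition: 47 - 3q_F - (1/2)(q_A) = 0.
So q_A = (48 - (1/2)q_F)/7 and q_F = (47 - (1/2)q_A)/3.
Substituting one into the other gives q_A = 482/83 and q_F = 1220/83.
Price P = 90 - (1/2)·(1702/83) = 79.7470.
Apex's profit: 79.7470·(482/83) - 42·(482/83) - 3(482/83)² = 118.0337.

118.03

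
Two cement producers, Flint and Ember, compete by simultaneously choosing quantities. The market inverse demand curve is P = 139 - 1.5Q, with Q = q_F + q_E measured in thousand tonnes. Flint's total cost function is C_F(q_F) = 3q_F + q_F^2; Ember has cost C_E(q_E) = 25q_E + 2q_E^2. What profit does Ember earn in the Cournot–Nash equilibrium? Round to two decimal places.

Flint's profit: π_F = (139 - 1.5Q)q_F - (3q_F + q_F²). Setting ∂π_F/∂q_F = 0: 136 - 5q_F - (3/2)(q_E) = 0.
Ember's profit: π_E = (139 - 1.5Q)q_E - (25q_E + 2q_E²). Setting ∂π_E/∂q_E = 0: 114 - 7q_E - (3/2)(q_F) = 0.
Best responses: q_F = (136 - (3/2)q_E)/5, q_E = (114 - (3/2)q_F)/7.
Substituting one into the other gives q_F = 23.8473 and q_E = 1464/131.
Price P = 139 - (3/2)·35.0229 = 86.4656.
Ember's profit: 86.4656·(1464/131) - 25·(1464/131) - 2(1464/131)² = 437.1270.

437.13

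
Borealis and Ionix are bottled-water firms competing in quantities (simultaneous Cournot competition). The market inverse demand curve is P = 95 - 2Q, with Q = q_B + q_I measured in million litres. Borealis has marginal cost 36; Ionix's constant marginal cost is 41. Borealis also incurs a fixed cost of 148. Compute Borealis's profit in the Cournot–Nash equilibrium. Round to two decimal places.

Borealis's profit: π_B = (95 - 2Q)q_B - (36q_B). Setting ∂π_B/∂q_B = 0: 59 - 4q_B - 2(q_I) = 0.
Ionix's first-order condition: 54 - 4q_I - 2(q_B) = 0.
So q_B = (59 - 2q_I)/4 and q_I = (54 - 2q_B)/4.
Solving the pair: q_B = 32/3, q_I = 49/6.
Price P = 95 - 2·(113/6) = 172/3.
Borealis's profit: (172/3 - 36)·(32/3) - 148 = 716/9.

79.56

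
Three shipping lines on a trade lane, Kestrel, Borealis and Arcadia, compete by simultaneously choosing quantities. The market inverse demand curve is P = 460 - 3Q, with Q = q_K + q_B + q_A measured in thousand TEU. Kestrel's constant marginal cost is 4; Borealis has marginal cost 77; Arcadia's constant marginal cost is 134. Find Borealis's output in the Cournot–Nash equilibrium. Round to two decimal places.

30.58

Kestrel's profit: π_K = (460 - 3Q)q_K - (4q_K). Setting ∂π_K/∂q_K = 0: 456 - 6q_K - 3(q_B + q_A) = 0.
Borealis's first-order condition: 383 - 6q_B - 3(q_K + q_A) = 0.
Arcadia's profit: π_A = (460 - 3Q)q_A - (134q_A). Setting ∂π_A/∂q_A = 0: 326 - 6q_A - 3(q_K + q_B) = 0.
Adding the 3 first-order conditions: 1165 − 12Q = 0, so Q = 1165/12.
Back-substituting: q_K = (456 − 1165/4)/3 = 659/12, q_B = (383 − 1165/4)/3 = 367/12, q_A = (326 − 1165/4)/3 = 139/12.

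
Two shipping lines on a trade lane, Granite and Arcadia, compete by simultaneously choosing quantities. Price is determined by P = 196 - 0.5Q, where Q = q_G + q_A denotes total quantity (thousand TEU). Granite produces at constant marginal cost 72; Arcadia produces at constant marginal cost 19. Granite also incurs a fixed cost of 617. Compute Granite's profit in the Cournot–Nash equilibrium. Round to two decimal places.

503.22

Granite's profit: π_G = (196 - 0.5Q)q_G - (72q_G). Setting ∂π_G/∂q_G = 0: 124 - q_G - (1/2)(q_A) = 0.
Arcadia's first-order condition: 177 - q_A - (1/2)(q_G) = 0.
So q_G = (124 - (1/2)q_A) and q_A = (177 - (1/2)q_G).
Substituting one into the other gives q_G = 142/3 and q_A = 460/3.
Price P = 196 - (1/2)·(602/3) = 287/3.
Granite's profit: (287/3 - 72)·(142/3) - 617 = 503.2222.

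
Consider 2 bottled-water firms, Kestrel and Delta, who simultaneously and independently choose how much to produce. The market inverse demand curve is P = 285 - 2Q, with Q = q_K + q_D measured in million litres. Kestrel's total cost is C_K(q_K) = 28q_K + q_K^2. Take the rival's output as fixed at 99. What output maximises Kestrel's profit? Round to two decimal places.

With the rival's output fixed at 99, Kestrel's profit is π_K = (285 - 2·99 - 2q_K)q_K - (28q_K + q_K²) = (87 - 2q_K)q_K - (28q_K + q_K²).
∂π_K/∂q_K = 59 - 6q_K = 0, so q_K = 59/6.

9.83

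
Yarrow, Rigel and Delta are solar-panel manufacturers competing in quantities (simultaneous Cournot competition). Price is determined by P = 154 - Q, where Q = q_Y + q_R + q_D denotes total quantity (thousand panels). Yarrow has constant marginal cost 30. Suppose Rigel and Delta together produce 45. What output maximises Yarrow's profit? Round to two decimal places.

39.50

With rivals' combined output fixed at 45, Yarrow's profit is π_Y = (154 - 45 - q_Y)q_Y - (30q_Y) = (109 - q_Y)q_Y - (30q_Y).
∂π_Y/∂q_Y = 79 - 2q_Y = 0, so q_Y = 79/2.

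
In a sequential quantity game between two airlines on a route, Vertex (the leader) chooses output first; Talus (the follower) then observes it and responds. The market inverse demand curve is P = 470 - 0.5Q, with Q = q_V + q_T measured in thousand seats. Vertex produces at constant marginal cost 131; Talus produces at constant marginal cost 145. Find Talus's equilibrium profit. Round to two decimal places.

11026.13

Solve by backward induction. Given q_V, the follower Talus maximises π_T = (470 - (1/2)q_V - (1/2)q_T)q_T - 145q_T.
∂π_T/∂q_T = 325 - (1/2)q_V - q_T = 0 gives the reaction function q_T = (325 - (1/2)q_V).
The leader anticipates this reaction. Substituting into P = 470 - 0.5Q gives P = 615/2 - (1/4)q_V, so π_V = (615/2 - (1/4)q_V)q_V - 131q_V.
Leader FOC: 353/2 - (1/2)q_V = 0, so q_V = 353.
Then q_T = (325 - (1/2)·353) = 297/2.
Price P = 470 - (1/2)·(1003/2) = 877/4.
Talus's profit: (877/4 - 145)·(297/2) = 11026.1250.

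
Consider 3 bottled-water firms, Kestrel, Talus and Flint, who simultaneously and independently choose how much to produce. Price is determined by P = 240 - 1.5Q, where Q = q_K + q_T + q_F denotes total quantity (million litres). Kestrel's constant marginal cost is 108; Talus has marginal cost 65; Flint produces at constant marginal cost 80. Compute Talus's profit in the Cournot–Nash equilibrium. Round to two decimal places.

Kestrel's profit: π_K = (240 - 1.5Q)q_K - (108q_K). Setting ∂π_K/∂q_K = 0: 132 - 3q_K - (3/2)(q_T + q_F) = 0.
Talus's first-order condition: 175 - 3q_T - (3/2)(q_K + q_F) = 0.
Flint's profit: π_F = (240 - 1.5Q)q_F - (80q_F). Setting ∂π_F/∂q_F = 0: 160 - 3q_F - (3/2)(q_K + q_T) = 0.
Adding the 3 first-order conditions: 467 − 6Q = 0, so Q = 467/6.
Back-substituting: q_K = (132 − 467/4)/(3/2) = 61/6, q_T = (175 − 467/4)/(3/2) = 233/6, q_F = (160 − 467/4)/(3/2) = 173/6.
Price P = 240 - (3/2)·(467/6) = 493/4.
Talus's profit: (493/4 - 65)·(233/6) = 2262.0417.

2262.04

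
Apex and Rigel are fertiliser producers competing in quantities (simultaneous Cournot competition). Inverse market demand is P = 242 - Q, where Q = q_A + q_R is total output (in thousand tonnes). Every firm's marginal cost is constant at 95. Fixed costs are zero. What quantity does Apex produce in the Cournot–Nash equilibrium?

49

A representative firm's profit is π_i = q_i(242 - Q) - 95q_i.
Setting ∂π_i/∂q_i = 0 with rivals' quantities fixed: 147 - 2q_i - q_j = 0.
With identical firms every q_j equals q_i, so q_j = q_i and 147 = 3q_i, giving q_i = 49.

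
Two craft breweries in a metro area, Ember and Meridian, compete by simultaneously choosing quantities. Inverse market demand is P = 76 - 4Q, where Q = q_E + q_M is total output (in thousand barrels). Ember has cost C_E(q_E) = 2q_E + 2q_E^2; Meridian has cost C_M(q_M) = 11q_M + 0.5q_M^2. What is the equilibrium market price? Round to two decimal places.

37.30

Ember's profit: π_E = (76 - 4Q)q_E - (2q_E + 2q_E²). Setting ∂π_E/∂q_E = 0: 74 - 12q_E - 4(q_M) = 0.
Meridian's profit: π_M = (76 - 4Q)q_M - (11q_M + (1/2)q_M²). Setting ∂π_M/∂q_M = 0: 65 - 9q_M - 4(q_E) = 0.
Best responses: q_E = (74 - 4q_M)/12, q_M = (65 - 4q_E)/9.
Solving the pair: q_E = 203/46, q_M = 121/23.
Total output Q = 445/46, so price P = 76 - 4·(445/46) = 858/23.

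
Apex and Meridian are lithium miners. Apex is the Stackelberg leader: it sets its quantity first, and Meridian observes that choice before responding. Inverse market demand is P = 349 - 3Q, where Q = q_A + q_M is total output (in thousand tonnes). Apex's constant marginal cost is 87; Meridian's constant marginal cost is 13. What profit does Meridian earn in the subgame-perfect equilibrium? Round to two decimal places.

Solve by backward induction. Given q_A, the follower Meridian maximises π_M = (349 - 3q_A - 3q_M)q_M - 13q_M.
Follower FOC: 336 - 3q_A - 6q_M = 0, so q_M(q_A) = (336 - 3q_A)/6.
Apex substitutes q_M(q_A) into its own profit: π_A = q_A(349 - 3q_A - (336 - 3q_A)/2) - 87q_A = (181 - (3/2)q_A)q_A - 87q_A.
The leader's first-order condition 94 - 3q_A = 0 yields q_A = 94/3.
Then q_M = (336 - 3·(94/3))/6 = 121/3.
Price P = 349 - 3·(215/3) = 134.
Meridian's profit: (134 - 13)·(121/3) = 4880.3333.

4880.33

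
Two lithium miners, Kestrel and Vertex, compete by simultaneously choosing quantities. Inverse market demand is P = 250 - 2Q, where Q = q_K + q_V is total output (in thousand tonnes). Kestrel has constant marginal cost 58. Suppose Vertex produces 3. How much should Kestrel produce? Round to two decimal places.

With the rival's output fixed at 3, Kestrel's profit is π_K = (250 - 2·3 - 2q_K)q_K - (58q_K) = (244 - 2q_K)q_K - (58q_K).
∂π_K/∂q_K = 186 - 4q_K = 0, so q_K = 93/2.

46.50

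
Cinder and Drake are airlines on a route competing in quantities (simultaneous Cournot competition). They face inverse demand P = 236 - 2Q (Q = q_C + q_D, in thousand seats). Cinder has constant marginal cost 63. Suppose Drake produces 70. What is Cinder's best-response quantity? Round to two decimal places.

With the rival's output fixed at 70, Cinder's profit is π_C = (236 - 2·70 - 2q_C)q_C - (63q_C) = (96 - 2q_C)q_C - (63q_C).
∂π_C/∂q_C = 33 - 4q_C = 0, so q_C = 33/4.

8.25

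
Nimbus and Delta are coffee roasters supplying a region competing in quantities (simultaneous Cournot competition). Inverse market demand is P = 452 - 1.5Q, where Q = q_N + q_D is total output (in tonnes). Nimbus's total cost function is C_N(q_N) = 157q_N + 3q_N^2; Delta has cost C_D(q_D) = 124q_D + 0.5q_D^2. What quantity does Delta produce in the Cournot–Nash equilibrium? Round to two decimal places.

74.36

Nimbus's profit: π_N = (452 - 1.5Q)q_N - (157q_N + 3q_N²). Setting ∂π_N/∂q_N = 0: 295 - 9q_N - (3/2)(q_D) = 0.
Delta's first-order condition: 328 - 4q_D - (3/2)(q_N) = 0.
Best responses: q_N = (295 - (3/2)q_D)/9, q_D = (328 - (3/2)q_N)/4.
Solving the pair: q_N = 20.3852, q_D = 74.3556.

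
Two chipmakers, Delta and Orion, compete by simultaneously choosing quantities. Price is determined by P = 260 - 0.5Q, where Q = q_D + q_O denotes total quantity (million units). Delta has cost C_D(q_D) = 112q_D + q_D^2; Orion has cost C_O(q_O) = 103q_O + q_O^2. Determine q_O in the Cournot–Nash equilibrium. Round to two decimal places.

45.37

Delta's profit: π_D = (260 - 0.5Q)q_D - (112q_D + q_D²). Setting ∂π_D/∂q_D = 0: 148 - 3q_D - (1/2)(q_O) = 0.
Orion's first-order condition: 157 - 3q_O - (1/2)(q_D) = 0.
Best responses: q_D = (148 - (1/2)q_O)/3, q_O = (157 - (1/2)q_D)/3.
Solving the pair: q_D = 1462/35, q_O = 1588/35.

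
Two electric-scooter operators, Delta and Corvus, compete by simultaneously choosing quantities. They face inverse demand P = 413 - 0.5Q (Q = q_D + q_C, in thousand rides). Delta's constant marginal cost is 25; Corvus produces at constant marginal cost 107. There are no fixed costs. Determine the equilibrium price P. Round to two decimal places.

Delta's profit: π_D = (413 - 0.5Q)q_D - (25q_D). Setting ∂π_D/∂q_D = 0: 388 - q_D - (1/2)(q_C) = 0.
Corvus's first-order condition: 306 - q_C - (1/2)(q_D) = 0.
Best responses: q_D = (388 - (1/2)q_C), q_C = (306 - (1/2)q_D).
Solving the pair: q_D = 940/3, q_C = 448/3.
Total output Q = 1388/3, so price P = 413 - (1/2)·(1388/3) = 545/3.

181.67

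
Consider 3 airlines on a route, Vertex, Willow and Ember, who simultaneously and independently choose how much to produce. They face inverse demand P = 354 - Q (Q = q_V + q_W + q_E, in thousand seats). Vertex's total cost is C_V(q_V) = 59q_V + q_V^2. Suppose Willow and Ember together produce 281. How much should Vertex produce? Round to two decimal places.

3.50

With rivals' combined output fixed at 281, Vertex's profit is π_V = (354 - 281 - q_V)q_V - (59q_V + q_V²) = (73 - q_V)q_V - (59q_V + q_V²).
∂π_V/∂q_V = 14 - 4q_V = 0, so q_V = 7/2.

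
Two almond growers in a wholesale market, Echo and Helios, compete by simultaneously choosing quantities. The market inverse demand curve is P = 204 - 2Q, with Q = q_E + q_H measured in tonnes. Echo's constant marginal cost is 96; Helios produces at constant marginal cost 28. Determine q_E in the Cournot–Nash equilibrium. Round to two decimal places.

Echo's profit: π_E = (204 - 2Q)q_E - (96q_E). Setting ∂π_E/∂q_E = 0: 108 - 4q_E - 2(q_H) = 0.
Helios's profit: π_H = (204 - 2Q)q_H - (28q_H). Setting ∂π_H/∂q_H = 0: 176 - 4q_H - 2(q_E) = 0.
So q_E = (108 - 2q_H)/4 and q_H = (176 - 2q_E)/4.
Substituting one into the other gives q_E = 20/3 and q_H = 122/3.

6.67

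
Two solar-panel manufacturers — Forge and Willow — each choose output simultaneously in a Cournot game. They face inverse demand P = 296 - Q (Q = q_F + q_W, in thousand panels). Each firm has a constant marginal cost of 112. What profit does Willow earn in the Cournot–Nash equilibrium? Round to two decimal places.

3761.78

A representative firm's profit is π_i = q_i(296 - Q) - 112q_i.
Setting ∂π_i/∂q_i = 0 with rivals' quantities fixed: 184 - 2q_i - q_j = 0.
By symmetry each firm produces the same amount; substituting q_j = q_i yields q_i = 184/3.
Price P = 296 - 368/3 = 520/3.
Willow's profit: (520/3 - 112)·(184/3) = 3761.7778.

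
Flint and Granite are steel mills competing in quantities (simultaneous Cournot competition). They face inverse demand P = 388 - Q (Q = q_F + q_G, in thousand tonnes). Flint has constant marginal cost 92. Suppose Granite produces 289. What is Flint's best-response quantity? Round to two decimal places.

3.50

With the rival's output fixed at 289, Flint's profit is π_F = (388 - 289 - q_F)q_F - (92q_F) = (99 - q_F)q_F - (92q_F).
∂π_F/∂q_F = 7 - 2q_F = 0, so q_F = 7/2.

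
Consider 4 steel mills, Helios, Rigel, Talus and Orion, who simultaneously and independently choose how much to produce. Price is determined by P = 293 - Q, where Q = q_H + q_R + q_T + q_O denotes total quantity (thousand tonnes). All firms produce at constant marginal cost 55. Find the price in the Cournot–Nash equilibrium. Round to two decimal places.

102.60

Each firm earns π_i = (293 - Q)q_i - 55q_i.
First-order condition (treating rivals' output as given): 238 - 2q_i - Σ_{j≠i} q_j = 0.
By symmetry each firm produces the same amount; substituting Σ_{j≠i} q_j = 3q_i yields q_i = 238/5.
Total output Q = 952/5, so price P = 293 - 952/5 = 513/5.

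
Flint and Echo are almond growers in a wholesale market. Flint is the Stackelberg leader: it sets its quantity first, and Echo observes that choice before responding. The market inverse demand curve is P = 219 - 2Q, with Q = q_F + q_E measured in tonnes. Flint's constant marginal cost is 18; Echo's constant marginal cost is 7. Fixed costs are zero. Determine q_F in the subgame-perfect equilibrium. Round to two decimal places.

The follower Echo best-responds to any q_F: π_E = (219 - 2Q)q_E - 7q_E.
Follower FOC: 212 - 2q_F - 4q_E = 0, so q_E(q_F) = (212 - 2q_F)/4.
The leader anticipates this reaction. Substituting into P = 219 - 2Q gives P = 113 - q_F, so π_F = (113 - q_F)q_F - 18q_F.
The leader's first-order condition 95 - 2q_F = 0 yields q_F = 95/2.
Then q_E = (212 - 2·(95/2))/4 = 117/4.

47.50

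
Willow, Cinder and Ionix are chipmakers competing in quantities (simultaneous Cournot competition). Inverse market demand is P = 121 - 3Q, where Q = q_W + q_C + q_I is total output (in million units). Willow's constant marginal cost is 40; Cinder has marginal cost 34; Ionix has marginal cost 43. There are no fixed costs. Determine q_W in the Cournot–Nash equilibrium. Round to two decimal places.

6.50

Willow's profit: π_W = (121 - 3Q)q_W - (40q_W). Setting ∂π_W/∂q_W = 0: 81 - 6q_W - 3(q_C + q_I) = 0.
Cinder's first-order condition: 87 - 6q_C - 3(q_W + q_I) = 0.
Ionix's first-order condition: 78 - 6q_I - 3(q_W + q_C) = 0.
Adding the 3 conditions: 246 − 6Q − 6Q = 0, i.e. Q = 41/2.
Back-substituting: q_W = (81 − 123/2)/3 = 13/2, q_C = (87 − 123/2)/3 = 17/2, q_I = (78 − 123/2)/3 = 11/2.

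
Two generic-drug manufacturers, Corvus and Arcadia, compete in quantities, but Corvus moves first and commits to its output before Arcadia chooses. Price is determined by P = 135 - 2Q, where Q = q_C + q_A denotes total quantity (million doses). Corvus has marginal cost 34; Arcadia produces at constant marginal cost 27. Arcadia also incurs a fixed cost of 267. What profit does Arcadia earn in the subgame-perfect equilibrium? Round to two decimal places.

198.13

Solve by backward induction. Given q_C, the follower Arcadia maximises π_A = (135 - 2q_C - 2q_A)q_A - 27q_A.
∂π_A/∂q_A = 108 - 2q_C - 4q_A = 0 gives the reaction function q_A = (108 - 2q_C)/4.
The leader anticipates this reaction. Substituting into P = 135 - 2Q gives P = 81 - q_C, so π_C = (81 - q_C)q_C - 34q_C.
The leader's first-order condition 47 - 2q_C = 0 yields q_C = 47/2.
Then q_A = (108 - 2·(47/2))/4 = 61/4.
Price P = 135 - 2·(155/4) = 115/2.
Arcadia's profit: (115/2 - 27)·(61/4) - 267 = 1585/8.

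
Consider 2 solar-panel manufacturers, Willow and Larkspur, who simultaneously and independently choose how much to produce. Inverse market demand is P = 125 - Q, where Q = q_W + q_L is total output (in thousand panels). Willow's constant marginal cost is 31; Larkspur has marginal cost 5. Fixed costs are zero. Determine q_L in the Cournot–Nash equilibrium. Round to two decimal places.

Willow's profit: π_W = (125 - Q)q_W - (31q_W). Setting ∂π_W/∂q_W = 0: 94 - 2q_W - (q_L) = 0.
Larkspur's first-order condition: 120 - 2q_L - (q_W) = 0.
Rearranging gives the reaction functions q_W = (94 - q_L)/2 and q_L = (120 - q_W)/2.
Solving the pair: q_W = 68/3, q_L = 146/3.

48.67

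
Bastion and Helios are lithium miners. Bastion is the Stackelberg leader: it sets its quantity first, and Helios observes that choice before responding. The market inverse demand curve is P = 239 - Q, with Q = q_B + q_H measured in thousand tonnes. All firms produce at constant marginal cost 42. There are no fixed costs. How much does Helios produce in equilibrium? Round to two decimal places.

49.25

The follower Helios best-responds to any q_B: π_H = (239 - Q)q_H - 42q_H.
∂π_H/∂q_H = 197 - q_B - 2q_H = 0 gives the reaction function q_H = (197 - q_B)/2.
The leader anticipates this reaction. Substituting into P = 239 - Q gives P = 281/2 - (1/2)q_B, so π_B = (281/2 - (1/2)q_B)q_B - 42q_B.
The leader's first-order condition 197/2 - q_B = 0 yields q_B = 197/2.
Then q_H = (197 - 197/2)/2 = 197/4.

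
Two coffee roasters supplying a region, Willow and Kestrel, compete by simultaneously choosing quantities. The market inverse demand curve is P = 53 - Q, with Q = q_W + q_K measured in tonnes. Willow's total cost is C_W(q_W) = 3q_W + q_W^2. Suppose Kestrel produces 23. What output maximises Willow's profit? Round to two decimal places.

6.75

With the rival's output fixed at 23, Willow's profit is π_W = (53 - 23 - q_W)q_W - (3q_W + q_W²) = (30 - q_W)q_W - (3q_W + q_W²).
∂π_W/∂q_W = 27 - 4q_W = 0, so q_W = 27/4.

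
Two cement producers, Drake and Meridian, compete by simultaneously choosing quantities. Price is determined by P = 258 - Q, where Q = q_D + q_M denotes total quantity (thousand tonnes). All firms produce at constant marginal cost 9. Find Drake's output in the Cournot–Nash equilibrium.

83

A representative firm's profit is π_i = q_i(258 - Q) - 9q_i.
First-order condition (treating rivals' output as given): 249 - 2q_i - q_j = 0.
With identical firms every q_j equals q_i, so q_j = q_i and 249 = 3q_i, giving q_i = 83.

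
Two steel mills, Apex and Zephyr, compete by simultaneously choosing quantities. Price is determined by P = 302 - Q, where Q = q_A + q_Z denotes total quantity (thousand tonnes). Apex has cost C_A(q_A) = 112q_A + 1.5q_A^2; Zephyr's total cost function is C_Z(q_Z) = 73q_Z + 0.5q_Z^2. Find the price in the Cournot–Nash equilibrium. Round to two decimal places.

Apex's profit: π_A = (302 - Q)q_A - (112q_A + (3/2)q_A²). Setting ∂π_A/∂q_A = 0: 190 - 5q_A - (q_Z) = 0.
Zephyr's first-order condition: 229 - 3q_Z - (q_A) = 0.
So q_A = (190 - q_Z)/5 and q_Z = (229 - q_A)/3.
Solving the pair: q_A = 341/14, q_Z = 955/14.
Total output Q = 648/7, so price P = 302 - 648/7 = 1466/7.

209.43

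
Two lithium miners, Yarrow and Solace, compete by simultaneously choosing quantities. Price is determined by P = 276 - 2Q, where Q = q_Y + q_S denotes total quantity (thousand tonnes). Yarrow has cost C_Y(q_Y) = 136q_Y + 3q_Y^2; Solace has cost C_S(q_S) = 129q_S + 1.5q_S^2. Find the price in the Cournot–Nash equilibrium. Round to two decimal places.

219.15

Yarrow's profit: π_Y = (276 - 2Q)q_Y - (136q_Y + 3q_Y²). Setting ∂π_Y/∂q_Y = 0: 140 - 10q_Y - 2(q_S) = 0.
Solace's profit: π_S = (276 - 2Q)q_S - (129q_S + (3/2)q_S²). Setting ∂π_S/∂q_S = 0: 147 - 7q_S - 2(q_Y) = 0.
So q_Y = (140 - 2q_S)/10 and q_S = (147 - 2q_Y)/7.
Solving the pair: q_Y = 343/33, q_S = 595/33.
Total output Q = 938/33, so price P = 276 - 2·(938/33) = 219.1515.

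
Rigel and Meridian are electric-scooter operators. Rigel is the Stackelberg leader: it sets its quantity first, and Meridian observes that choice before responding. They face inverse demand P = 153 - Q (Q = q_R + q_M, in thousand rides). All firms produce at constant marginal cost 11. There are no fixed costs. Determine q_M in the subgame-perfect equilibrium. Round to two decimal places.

The follower Meridian best-responds to any q_R: π_M = (153 - Q)q_M - 11q_M.
∂π_M/∂q_M = 142 - q_R - 2q_M = 0 gives the reaction function q_M = (142 - q_R)/2.
The leader anticipates this reaction. Substituting into P = 153 - Q gives P = 82 - (1/2)q_R, so π_R = (82 - (1/2)q_R)q_R - 11q_R.
The leader's first-order condition 71 - q_R = 0 yields q_R = 71.
Then q_M = (142 - 71)/2 = 71/2.

35.50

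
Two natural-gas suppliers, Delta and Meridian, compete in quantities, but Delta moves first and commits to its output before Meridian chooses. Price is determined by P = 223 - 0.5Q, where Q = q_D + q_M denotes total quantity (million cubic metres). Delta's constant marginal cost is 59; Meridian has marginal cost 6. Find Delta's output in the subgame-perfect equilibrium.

111

Solve by backward induction. Given q_D, the follower Meridian maximises π_M = (223 - (1/2)q_D - (1/2)q_M)q_M - 6q_M.
∂π_M/∂q_M = 217 - (1/2)q_D - q_M = 0 gives the reaction function q_M = (217 - (1/2)q_D).
Delta substitutes q_M(q_D) into its own profit: π_D = q_D(223 - (1/2)q_D - (217 - (1/2)q_D)/2) - 59q_D = (229/2 - (1/4)q_D)q_D - 59q_D.
The leader's first-order condition 111/2 - (1/2)q_D = 0 yields q_D = 111.
Then q_M = (217 - (1/2)·111) = 323/2.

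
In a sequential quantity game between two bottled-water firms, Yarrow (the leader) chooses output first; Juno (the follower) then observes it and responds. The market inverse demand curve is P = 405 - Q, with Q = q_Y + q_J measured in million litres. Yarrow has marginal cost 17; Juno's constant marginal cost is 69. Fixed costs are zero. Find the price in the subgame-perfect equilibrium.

The follower Juno best-responds to any q_Y: π_J = (405 - Q)q_J - 69q_J.
Setting the follower's marginal profit to zero, 336 - q_Y - 2q_J = 0, i.e. q_J = (336 - q_Y)/2.
Yarrow substitutes q_J(q_Y) into its own profit: π_Y = q_Y(405 - q_Y - (336 - q_Y)/2) - 17q_Y = (237 - (1/2)q_Y)q_Y - 17q_Y.
Maximising: ∂π_Y/∂q_Y = 220 - q_Y = 0, giving q_Y = 220.
Then q_J = (336 - 220)/2 = 58.
Total output Q = 278, so price P = 405 - 278 = 127.

127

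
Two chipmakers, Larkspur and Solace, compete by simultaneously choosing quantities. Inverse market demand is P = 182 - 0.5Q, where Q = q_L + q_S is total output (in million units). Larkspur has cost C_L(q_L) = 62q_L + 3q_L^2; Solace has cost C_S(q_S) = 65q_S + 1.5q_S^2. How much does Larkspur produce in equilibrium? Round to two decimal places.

Larkspur's profit: π_L = (182 - 0.5Q)q_L - (62q_L + 3q_L²). Setting ∂π_L/∂q_L = 0: 120 - 7q_L - (1/2)(q_S) = 0.
Solace's first-order condition: 117 - 4q_S - (1/2)(q_L) = 0.
So q_L = (120 - (1/2)q_S)/7 and q_S = (117 - (1/2)q_L)/4.
Solving the pair: q_L = 562/37, q_S = 1012/37.

15.19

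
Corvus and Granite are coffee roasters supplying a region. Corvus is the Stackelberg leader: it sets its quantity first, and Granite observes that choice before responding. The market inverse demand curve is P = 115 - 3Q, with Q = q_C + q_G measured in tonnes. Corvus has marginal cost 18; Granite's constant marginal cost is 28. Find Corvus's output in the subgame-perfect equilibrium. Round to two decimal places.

Solve by backward induction. Given q_C, the follower Granite maximises π_G = (115 - 3q_C - 3q_G)q_G - 28q_G.
Setting the follower's marginal profit to zero, 87 - 3q_C - 6q_G = 0, i.e. q_G = (87 - 3q_C)/6.
The leader anticipates this reaction. Substituting into P = 115 - 3Q gives P = 143/2 - (3/2)q_C, so π_C = (143/2 - (3/2)q_C)q_C - 18q_C.
The leader's first-order condition 107/2 - 3q_C = 0 yields q_C = 107/6.
Then q_G = (87 - 3·(107/6))/6 = 67/12.

17.83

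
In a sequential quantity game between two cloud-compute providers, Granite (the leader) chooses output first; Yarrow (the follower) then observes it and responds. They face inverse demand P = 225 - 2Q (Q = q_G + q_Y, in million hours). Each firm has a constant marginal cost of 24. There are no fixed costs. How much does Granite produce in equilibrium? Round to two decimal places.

The follower Yarrow best-responds to any q_G: π_Y = (225 - 2Q)q_Y - 24q_Y.
Follower FOC: 201 - 2q_G - 4q_Y = 0, so q_Y(q_G) = (201 - 2q_G)/4.
Granite substitutes q_Y(q_G) into its own profit: π_G = q_G(225 - 2q_G - (201 - 2q_G)/2) - 24q_G = (249/2 - q_G)q_G - 24q_G.
The leader's first-order condition 201/2 - 2q_G = 0 yields q_G = 201/4.
Then q_Y = (201 - 2·(201/4))/4 = 201/8.

50.25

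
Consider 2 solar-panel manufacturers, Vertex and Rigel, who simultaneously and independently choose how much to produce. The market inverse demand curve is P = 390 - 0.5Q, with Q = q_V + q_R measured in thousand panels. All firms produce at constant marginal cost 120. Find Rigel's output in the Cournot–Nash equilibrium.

180

Each firm earns π_i = (390 - 0.5Q)q_i - 120q_i.
Setting ∂π_i/∂q_i = 0 with rivals' quantities fixed: 270 - q_i - (1/2)q_j = 0.
By symmetry each firm produces the same amount; substituting q_j = q_i yields q_i = 270/(3/2) = 180.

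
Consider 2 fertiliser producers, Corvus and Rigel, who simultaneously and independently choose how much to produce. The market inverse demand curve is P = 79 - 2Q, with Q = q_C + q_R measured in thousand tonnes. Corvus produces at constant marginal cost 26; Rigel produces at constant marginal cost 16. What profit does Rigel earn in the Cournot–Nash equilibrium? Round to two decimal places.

Corvus's profit: π_C = (79 - 2Q)q_C - (26q_C). Setting ∂π_C/∂q_C = 0: 53 - 4q_C - 2(q_R) = 0.
Rigel's profit: π_R = (79 - 2Q)q_R - (16q_R). Setting ∂π_R/∂q_R = 0: 63 - 4q_R - 2(q_C) = 0.
Rearranging gives the reaction functions q_C = (53 - 2q_R)/4 and q_R = (63 - 2q_C)/4.
Substituting one into the other gives q_C = 43/6 and q_R = 73/6.
Price P = 79 - 2·(58/3) = 121/3.
Rigel's profit: (121/3 - 16)·(73/6) = 296.0556.

296.06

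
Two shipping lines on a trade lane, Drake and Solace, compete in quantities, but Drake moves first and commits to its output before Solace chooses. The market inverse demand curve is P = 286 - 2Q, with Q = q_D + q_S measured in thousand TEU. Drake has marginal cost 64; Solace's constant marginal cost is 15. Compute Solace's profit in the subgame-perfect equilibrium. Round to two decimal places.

4255.03

Solve by backward induction. Given q_D, the follower Solace maximises π_S = (286 - 2q_D - 2q_S)q_S - 15q_S.
Follower FOC: 271 - 2q_D - 4q_S = 0, so q_S(q_D) = (271 - 2q_D)/4.
The leader anticipates this reaction. Substituting into P = 286 - 2Q gives P = 301/2 - q_D, so π_D = (301/2 - q_D)q_D - 64q_D.
Maximising: ∂π_D/∂q_D = 173/2 - 2q_D = 0, giving q_D = 173/4.
Then q_S = (271 - 2·(173/4))/4 = 369/8.
Price P = 286 - 2·(715/8) = 429/4.
Solace's profit: (429/4 - 15)·(369/8) = 4255.0313.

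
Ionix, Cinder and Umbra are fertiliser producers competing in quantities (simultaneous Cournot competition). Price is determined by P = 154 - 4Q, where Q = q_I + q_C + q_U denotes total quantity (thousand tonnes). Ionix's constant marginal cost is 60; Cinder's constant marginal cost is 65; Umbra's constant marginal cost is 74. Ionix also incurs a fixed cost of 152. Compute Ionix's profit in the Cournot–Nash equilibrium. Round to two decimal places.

Ionix's profit: π_I = (154 - 4Q)q_I - (60q_I). Setting ∂π_I/∂q_I = 0: 94 - 8q_I - 4(q_C + q_U) = 0.
Cinder's profit: π_C = (154 - 4Q)q_C - (65q_C). Setting ∂π_C/∂q_C = 0: 89 - 8q_C - 4(q_I + q_U) = 0.
Umbra's first-order condition: 80 - 8q_U - 4(q_I + q_C) = 0.
Adding the 3 conditions: 263 − 8Q − 8Q = 0, i.e. Q = 263/16.
Back-substituting: q_I = (94 − 263/4)/4 = 113/16, q_C = (89 − 263/4)/4 = 93/16, q_U = (80 − 263/4)/4 = 57/16.
Price P = 154 - 4·(263/16) = 353/4.
Ionix's profit: (353/4 - 60)·(113/16) - 152 = 47.5156.

47.52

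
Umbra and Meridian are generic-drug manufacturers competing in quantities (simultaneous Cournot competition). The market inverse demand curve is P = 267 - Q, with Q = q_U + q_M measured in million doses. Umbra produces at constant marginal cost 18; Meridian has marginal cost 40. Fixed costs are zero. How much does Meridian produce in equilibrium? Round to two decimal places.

Umbra's profit: π_U = (267 - Q)q_U - (18q_U). Setting ∂π_U/∂q_U = 0: 249 - 2q_U - (q_M) = 0.
Meridian's first-order condition: 227 - 2q_M - (q_U) = 0.
So q_U = (249 - q_M)/2 and q_M = (227 - q_U)/2.
Solving the pair: q_U = 271/3, q_M = 205/3.

68.33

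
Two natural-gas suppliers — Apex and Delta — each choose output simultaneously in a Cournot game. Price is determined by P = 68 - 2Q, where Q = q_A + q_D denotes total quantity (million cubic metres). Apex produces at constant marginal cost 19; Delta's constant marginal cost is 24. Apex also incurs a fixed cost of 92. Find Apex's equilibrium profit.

70

Apex's profit: π_A = (68 - 2Q)q_A - (19q_A). Setting ∂π_A/∂q_A = 0: 49 - 4q_A - 2(q_D) = 0.
Delta's first-order condition: 44 - 4q_D - 2(q_A) = 0.
So q_A = (49 - 2q_D)/4 and q_D = (44 - 2q_A)/4.
Substituting one into the other gives q_A = 9 and q_D = 13/2.
Price P = 68 - 2·(31/2) = 37.
Apex's profit: (37 - 19)·9 - 92 = 70.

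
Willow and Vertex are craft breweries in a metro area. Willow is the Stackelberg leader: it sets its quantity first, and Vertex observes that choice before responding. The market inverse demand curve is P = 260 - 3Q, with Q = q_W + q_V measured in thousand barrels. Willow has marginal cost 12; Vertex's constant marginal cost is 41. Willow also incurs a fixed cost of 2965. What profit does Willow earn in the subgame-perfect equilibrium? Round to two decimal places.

232.04

The follower Vertex best-responds to any q_W: π_V = (260 - 3Q)q_V - 41q_V.
Setting the follower's marginal profit to zero, 219 - 3q_W - 6q_V = 0, i.e. q_V = (219 - 3q_W)/6.
The leader anticipates this reaction. Substituting into P = 260 - 3Q gives P = 301/2 - (3/2)q_W, so π_W = (301/2 - (3/2)q_W)q_W - 12q_W.
Maximising: ∂π_W/∂q_W = 277/2 - 3q_W = 0, giving q_W = 277/6.
Then q_V = (219 - 3·(277/6))/6 = 161/12.
Price P = 260 - 3·(715/12) = 325/4.
Willow's profit: (325/4 - 12)·(277/6) - 2965 = 232.0417.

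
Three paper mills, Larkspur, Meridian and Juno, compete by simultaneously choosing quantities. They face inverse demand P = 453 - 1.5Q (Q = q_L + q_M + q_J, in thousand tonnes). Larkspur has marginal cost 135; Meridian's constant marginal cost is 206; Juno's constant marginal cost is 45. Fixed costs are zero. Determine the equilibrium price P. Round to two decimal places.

Larkspur's profit: π_L = (453 - 1.5Q)q_L - (135q_L). Setting ∂π_L/∂q_L = 0: 318 - 3q_L - (3/2)(q_M + q_J) = 0.
Meridian's profit: π_M = (453 - 1.5Q)q_M - (206q_M). Setting ∂π_M/∂q_M = 0: 247 - 3q_M - (3/2)(q_L + q_J) = 0.
Juno's profit: π_J = (453 - 1.5Q)q_J - (45q_J). Setting ∂π_J/∂q_J = 0: 408 - 3q_J - (3/2)(q_L + q_M) = 0.
Summing all 3 equations gives 973 − 6Q = 0, hence Q = 973/6.
Back-substituting: q_L = (318 − 973/4)/(3/2) = 299/6, q_M = (247 − 973/4)/(3/2) = 5/2, q_J = (408 − 973/4)/(3/2) = 659/6.
Total output Q = 973/6, so price P = 453 - (3/2)·(973/6) = 839/4.

209.75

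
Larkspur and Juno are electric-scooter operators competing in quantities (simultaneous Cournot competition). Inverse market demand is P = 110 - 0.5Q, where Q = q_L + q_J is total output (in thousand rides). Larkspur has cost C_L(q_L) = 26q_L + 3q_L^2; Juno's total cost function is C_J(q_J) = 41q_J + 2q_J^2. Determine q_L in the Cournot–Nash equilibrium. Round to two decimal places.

11.09

Larkspur's profit: π_L = (110 - 0.5Q)q_L - (26q_L + 3q_L²). Setting ∂π_L/∂q_L = 0: 84 - 7q_L - (1/2)(q_J) = 0.
Juno's profit: π_J = (110 - 0.5Q)q_J - (41q_J + 2q_J²). Setting ∂π_J/∂q_J = 0: 69 - 5q_J - (1/2)(q_L) = 0.
Rearranging gives the reaction functions q_L = (84 - (1/2)q_J)/7 and q_J = (69 - (1/2)q_L)/5.
Solving the pair: q_L = 1542/139, q_J = 1764/139.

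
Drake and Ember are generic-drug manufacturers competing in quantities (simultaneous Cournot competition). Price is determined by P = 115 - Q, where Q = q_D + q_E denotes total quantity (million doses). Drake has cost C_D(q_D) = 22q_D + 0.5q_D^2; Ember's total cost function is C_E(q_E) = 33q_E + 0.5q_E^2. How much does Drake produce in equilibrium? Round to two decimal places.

Drake's profit: π_D = (115 - Q)q_D - (22q_D + (1/2)q_D²). Setting ∂π_D/∂q_D = 0: 93 - 3q_D - (q_E) = 0.
Ember's profit: π_E = (115 - Q)q_E - (33q_E + (1/2)q_E²). Setting ∂π_E/∂q_E = 0: 82 - 3q_E - (q_D) = 0.
So q_D = (93 - q_E)/3 and q_E = (82 - q_D)/3.
Solving the pair: q_D = 197/8, q_E = 153/8.

24.63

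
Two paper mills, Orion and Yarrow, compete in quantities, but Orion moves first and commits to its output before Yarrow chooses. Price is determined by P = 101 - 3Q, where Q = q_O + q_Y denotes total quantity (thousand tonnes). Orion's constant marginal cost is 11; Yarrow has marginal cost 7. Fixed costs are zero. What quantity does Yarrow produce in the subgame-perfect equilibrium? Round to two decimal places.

Solve by backward induction. Given q_O, the follower Yarrow maximises π_Y = (101 - 3q_O - 3q_Y)q_Y - 7q_Y.
∂π_Y/∂q_Y = 94 - 3q_O - 6q_Y = 0 gives the reaction function q_Y = (94 - 3q_O)/6.
The leader anticipates this reaction. Substituting into P = 101 - 3Q gives P = 54 - (3/2)q_O, so π_O = (54 - (3/2)q_O)q_O - 11q_O.
Leader FOC: 43 - 3q_O = 0, so q_O = 43/3.
Then q_Y = (94 - 3·(43/3))/6 = 17/2.

8.50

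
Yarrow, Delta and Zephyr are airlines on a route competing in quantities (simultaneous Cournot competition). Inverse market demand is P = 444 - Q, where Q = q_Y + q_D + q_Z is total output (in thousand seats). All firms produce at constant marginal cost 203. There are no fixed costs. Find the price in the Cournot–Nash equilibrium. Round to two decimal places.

A representative firm's profit is π_i = q_i(444 - Q) - 203q_i.
Setting ∂π_i/∂q_i = 0 with rivals' quantities fixed: 241 - 2q_i - Σ_{j≠i} q_j = 0.
With identical firms every q_j equals q_i, so Σ_{j≠i} q_j = 2q_i and 241 = 4q_i, giving q_i = 241/4.
Total output Q = 723/4, so price P = 444 - 723/4 = 1053/4.

263.25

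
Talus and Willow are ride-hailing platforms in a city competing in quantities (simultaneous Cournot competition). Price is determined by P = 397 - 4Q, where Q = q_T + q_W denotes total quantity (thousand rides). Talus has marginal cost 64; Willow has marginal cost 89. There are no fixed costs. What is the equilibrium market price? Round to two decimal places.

Talus's profit: π_T = (397 - 4Q)q_T - (64q_T). Setting ∂π_T/∂q_T = 0: 333 - 8q_T - 4(q_W) = 0.
Willow's first-order condition: 308 - 8q_W - 4(q_T) = 0.
Best responses: q_T = (333 - 4q_W)/8, q_W = (308 - 4q_T)/8.
Substituting one into the other gives q_T = 179/6 and q_W = 283/12.
Total output Q = 641/12, so price P = 397 - 4·(641/12) = 550/3.

183.33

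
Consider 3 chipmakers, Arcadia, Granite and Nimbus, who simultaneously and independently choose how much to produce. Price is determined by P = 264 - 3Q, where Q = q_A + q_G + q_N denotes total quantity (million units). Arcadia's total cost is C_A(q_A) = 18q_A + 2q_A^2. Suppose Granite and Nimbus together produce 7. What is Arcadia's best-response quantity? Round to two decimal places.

With rivals' combined output fixed at 7, Arcadia's profit is π_A = (264 - 3·7 - 3q_A)q_A - (18q_A + 2q_A²) = (243 - 3q_A)q_A - (18q_A + 2q_A²).
∂π_A/∂q_A = 225 - 10q_A = 0, so q_A = 45/2.

22.50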